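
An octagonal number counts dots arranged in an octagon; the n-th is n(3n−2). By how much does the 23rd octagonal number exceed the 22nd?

133

Consecutive octagonal numbers differ by 6n − 5: here 6·23 − 5 = 133.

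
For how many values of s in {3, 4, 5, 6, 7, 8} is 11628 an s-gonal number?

1

s = 3: P(3, 152) = 11628. ✓
s = 4: P(4, 107) = 11449 and P(4, 108) = 11664; 11628 is not s-gonal.
s = 5: P(5, 88) = 11572 and P(5, 89) = 11837; 11628 is not s-gonal.
s = 6: P(6, 76) = 11476 and P(6, 77) = 11781; 11628 is not s-gonal.
s = 7: P(7, 68) = 11458 and P(7, 69) = 11799; 11628 is not s-gonal.
s = 8: P(8, 62) = 11408 and P(8, 63) = 11781; 11628 is not s-gonal.
Hits: s ∈ {3} → 1.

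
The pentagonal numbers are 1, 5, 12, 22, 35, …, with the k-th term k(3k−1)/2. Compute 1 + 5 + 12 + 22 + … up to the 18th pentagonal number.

Σ i(3i−1)/2 = (3Σi² − Σi) / 2 over i = 1..18.
Σi = 171 and Σi² = 2109.
(3·2109 − 1·171) / 2 = 6156/2 = 3078.

3078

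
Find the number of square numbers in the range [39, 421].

14

The n-th square number is n².
Smallest index with value ≥ 39: n = 7 (giving 49).
Largest index with value ≤ 421: n = 20 (giving 400).
Indices 7 through 20: 14 terms.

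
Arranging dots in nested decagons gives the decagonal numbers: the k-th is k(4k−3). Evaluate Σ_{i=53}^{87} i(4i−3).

692930

Σ i(4i−3) = 4Σi² − 3Σi over i = 53..87.
Σi = 3828 − 1378 = 2450 and Σi² = 223300 − 48230 = 175070.
4·175070 − 3·2450 = 692930.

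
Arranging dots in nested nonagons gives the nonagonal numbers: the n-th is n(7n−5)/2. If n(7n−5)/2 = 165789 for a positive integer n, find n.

Set n(7n−5)/2 = 165789, giving 7n² − 5n − 331578 = 0.
So n = (5 + 3047) / 14 = 3052/14 = 218.

218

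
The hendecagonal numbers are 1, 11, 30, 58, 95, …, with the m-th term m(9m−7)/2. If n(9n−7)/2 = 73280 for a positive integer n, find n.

128

Set n(9n−7)/2 = 73280, giving 9n² − 7n − 146560 = 0.
So n = (7 + 2297) / 18 = 2304/18 = 128.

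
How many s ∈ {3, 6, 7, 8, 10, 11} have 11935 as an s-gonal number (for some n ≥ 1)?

2

s = 3: P(3, 154) = 11935. ✓
s = 6: P(6, 77) = 11781 and P(6, 78) = 12090; 11935 is not s-gonal.
s = 7: P(7, 69) = 11799 and P(7, 70) = 12145; 11935 is not s-gonal.
s = 8: P(8, 63) = 11781 and P(8, 64) = 12160; 11935 is not s-gonal.
s = 10: P(10, 55) = 11935. ✓
s = 11: P(11, 51) = 11526 and P(11, 52) = 11986; 11935 is not s-gonal.
Hits: s ∈ {3, 10} → 2.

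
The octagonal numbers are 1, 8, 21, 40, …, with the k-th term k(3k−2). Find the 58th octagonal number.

The 58th octagonal number is n(3n−2) with n = 58.
58·(3·58 − 2) = 58·172 = 9976.

9976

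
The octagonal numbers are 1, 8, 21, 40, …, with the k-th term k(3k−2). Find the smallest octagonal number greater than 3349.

3400

Solve n(3n−2) > 3349 for integer n.
The largest n with value ≤ 3349 is 33 (since 3201 ≤ 3349 < 3400), so the first above is n = 34, value 3400.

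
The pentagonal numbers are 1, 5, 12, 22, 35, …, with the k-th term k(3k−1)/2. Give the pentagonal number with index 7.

The 7th pentagonal number is n(3n−1)/2 with n = 7.
7·(3·7 − 1)/2 = 7·20/2 = 7·10 = 70.

70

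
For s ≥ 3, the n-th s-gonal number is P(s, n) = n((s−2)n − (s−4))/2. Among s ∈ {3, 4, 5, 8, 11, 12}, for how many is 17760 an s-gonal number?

s = 3: P(3, 187) = 17578 and P(3, 188) = 17766; 17760 is not s-gonal.
s = 4: P(4, 133) = 17689 and P(4, 134) = 17956; 17760 is not s-gonal.
s = 5: P(5, 108) = 17442 and P(5, 109) = 17767; 17760 is not s-gonal.
s = 8: P(8, 77) = 17633 and P(8, 78) = 18096; 17760 is not s-gonal.
s = 11: P(11, 63) = 17640 and P(11, 64) = 18208; 17760 is not s-gonal.
s = 12: P(12, 60) = 17760. ✓
Hits: s ∈ {12} → 1.

1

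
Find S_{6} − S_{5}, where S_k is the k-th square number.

n² − (n−1)² = 2n − 1, so 6² − 5² = 2·6 − 1 = 11.

11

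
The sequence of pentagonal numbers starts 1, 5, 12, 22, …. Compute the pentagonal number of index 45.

3015

The 45th pentagonal number is n(3n−1)/2 with n = 45.
45·(3·45 − 1)/2 = 45·134/2 = 45·67 = 3015.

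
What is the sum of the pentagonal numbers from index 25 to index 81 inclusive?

Σ i(3i−1)/2 = (3Σi² − Σi) / 2 over i = 25..81.
Σi = 3321 − 300 = 3021 and Σi² = 180441 − 4900 = 175541.
(3·175541 − 1·3021) / 2 = 523602/2 = 261801.

261801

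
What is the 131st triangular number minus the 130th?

Consecutive triangular numbers differ by n: T_{131} − T_{130} = 131.

131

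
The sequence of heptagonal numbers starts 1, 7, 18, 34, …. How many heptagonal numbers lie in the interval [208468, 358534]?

The n-th heptagonal number is n(5n−3)/2.
Smallest index with value ≥ 208468: n = 290 (giving 209815).
Largest index with value ≤ 358534: n = 379 (giving 358534).
Indices 290 through 379: 90 terms.

90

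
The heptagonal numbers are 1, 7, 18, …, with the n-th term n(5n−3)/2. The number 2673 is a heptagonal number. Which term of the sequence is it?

Set n(5n−3)/2 = 2673, giving 5n² − 3n − 5346 = 0.
The discriminant is 9 + 40·2673 = 106929, and √106929 = 327.
So n = (3 + 327) / 10 = 330/10 = 33.

33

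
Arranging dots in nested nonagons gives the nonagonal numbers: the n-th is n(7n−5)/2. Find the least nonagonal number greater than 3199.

Solve n(7n−5)/2 > 3199 for integer n.
The largest n with value ≤ 3199 is 30 (since 3075 ≤ 3199 < 3286), so the first above is n = 31, value 3286.

3286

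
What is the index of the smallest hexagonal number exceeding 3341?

42

Solve n(2n−1) > 3341 for integer n.
The largest n with value ≤ 3341 is 41 (since 3321 ≤ 3341 < 3486), so the first above is n = 42, value 3486.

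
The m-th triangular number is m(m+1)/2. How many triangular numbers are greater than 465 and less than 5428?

73

The n-th triangular number is n(n+1)/2.
Smallest index with value > 465: n = 31 (giving 496).
Largest index with value < 5428: n = 103 (giving 5356).
Indices 31 through 103: 73 terms.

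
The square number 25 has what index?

We need n² = 25, so n = √25 = 5.
Check: 5² = 25. ✓

5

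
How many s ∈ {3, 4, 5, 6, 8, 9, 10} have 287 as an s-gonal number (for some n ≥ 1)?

1

s = 3: P(3, 23) = 276 and P(3, 24) = 300; 287 is not s-gonal.
s = 4: P(4, 16) = 256 and P(4, 17) = 289; 287 is not s-gonal.
s = 5: P(5, 14) = 287. ✓
s = 6: P(6, 12) = 276 and P(6, 13) = 325; 287 is not s-gonal.
s = 8: P(8, 10) = 280 and P(8, 11) = 341; 287 is not s-gonal.
s = 9: P(9, 9) = 261 and P(9, 10) = 325; 287 is not s-gonal.
s = 10: P(10, 8) = 232 and P(10, 9) = 297; 287 is not s-gonal.
Hits: s ∈ {5} → 1.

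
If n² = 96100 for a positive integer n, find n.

We need n² = 96100, so n = √96100 = 310.

310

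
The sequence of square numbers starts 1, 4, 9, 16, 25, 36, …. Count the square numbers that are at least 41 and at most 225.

The n-th square number is n².
Smallest index with value ≥ 41: n = 7 (giving 49).
Largest index with value ≤ 225: n = 15 (giving 225).
Indices 7 through 15: 9 terms.

9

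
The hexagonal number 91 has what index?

7

Set n(2n−1) = 91, giving 2n² − n − 91 = 0.
The discriminant is 1 + 8·91 = 729, and √729 = 27.
So n = (1 + 27) / 4 = 28/4 = 7.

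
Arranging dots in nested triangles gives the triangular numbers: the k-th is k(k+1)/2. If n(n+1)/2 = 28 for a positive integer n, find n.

Set n(n+1)/2 = 28, giving n² + n − 56 = 0.
So n = (-1 + 15) / 2 = 14/2 = 7.

7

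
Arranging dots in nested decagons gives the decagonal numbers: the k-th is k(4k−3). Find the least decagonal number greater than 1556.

Solve n(4n−3) > 1556 for integer n.
The largest n with value ≤ 1556 is 20 (since 1540 ≤ 1556 < 1701), so the first above is n = 21, value 1701.

1701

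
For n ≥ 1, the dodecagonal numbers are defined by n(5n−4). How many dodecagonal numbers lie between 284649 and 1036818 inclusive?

217

The n-th dodecagonal number is n(5n−4).
Smallest index with value ≥ 284649: n = 239 (giving 284649).
Largest index with value ≤ 1036818: n = 455 (giving 1033305).
Indices 239 through 455: 217 terms.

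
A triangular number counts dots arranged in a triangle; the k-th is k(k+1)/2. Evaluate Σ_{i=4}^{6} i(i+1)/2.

46

Σ i(i+1)/2 = (Σi² + Σi) / 2 over i = 4..6.
Σi = 21 − 6 = 15 and Σi² = 91 − 14 = 77.
(1·77 + 1·15) / 2 = 92/2 = 46.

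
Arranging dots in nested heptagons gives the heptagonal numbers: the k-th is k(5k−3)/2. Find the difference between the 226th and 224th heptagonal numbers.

226·(5·226 − 3)/2 = 127351 and 224·(5·224 − 3)/2 = 125104.
Difference: 127351 − 125104 = 2247.

2247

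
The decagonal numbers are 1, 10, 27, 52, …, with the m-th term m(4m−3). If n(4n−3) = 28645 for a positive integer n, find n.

Set n(4n−3) = 28645, giving 4n² − 3n − 28645 = 0.
The discriminant is 9 + 16·28645 = 458329, and √458329 = 677.
So n = (3 + 677) / 8 = 680/8 = 85.
Check: 85·(4·85 − 3) = 28645. ✓

85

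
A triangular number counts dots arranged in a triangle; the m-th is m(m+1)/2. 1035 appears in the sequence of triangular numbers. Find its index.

Set n(n+1)/2 = 1035, giving n² + n − 2070 = 0.
The discriminant is 1 + 8·1035 = 8281, and √8281 = 91.
So n = (-1 + 91) / 2 = 90/2 = 45.

45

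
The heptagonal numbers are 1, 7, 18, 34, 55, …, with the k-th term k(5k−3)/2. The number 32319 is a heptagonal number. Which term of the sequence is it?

114

Set n(5n−3)/2 = 32319, giving 5n² − 3n − 64638 = 0.
The discriminant is 9 + 40·32319 = 1292769, and √1292769 = 1137.
So n = (3 + 1137) / 10 = 1140/10 = 114.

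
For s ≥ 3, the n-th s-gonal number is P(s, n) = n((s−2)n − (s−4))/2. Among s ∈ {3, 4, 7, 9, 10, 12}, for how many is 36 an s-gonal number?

s = 3: P(3, 8) = 36. ✓
s = 4: P(4, 6) = 36. ✓
s = 7: P(7, 4) = 34 and P(7, 5) = 55; 36 is not s-gonal.
s = 9: P(9, 3) = 24 and P(9, 4) = 46; 36 is not s-gonal.
s = 10: P(10, 3) = 27 and P(10, 4) = 52; 36 is not s-gonal.
s = 12: P(12, 3) = 33 and P(12, 4) = 64; 36 is not s-gonal.
Hits: s ∈ {3, 4} → 2.

2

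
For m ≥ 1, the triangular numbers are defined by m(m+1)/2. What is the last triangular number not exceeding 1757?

1711

Solve n(n+1)/2 ≤ 1757 for integer n.
n = 58 gives 1711 ≤ 1757, while n = 59 gives 1770 > 1757; so the answer is 1711.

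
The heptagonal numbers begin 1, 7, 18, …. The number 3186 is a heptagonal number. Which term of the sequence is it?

Set n(5n−3)/2 = 3186, giving 5n² − 3n − 6372 = 0.
The discriminant is 9 + 40·3186 = 127449, and √127449 = 357.
So n = (3 + 357) / 10 = 360/10 = 36.

36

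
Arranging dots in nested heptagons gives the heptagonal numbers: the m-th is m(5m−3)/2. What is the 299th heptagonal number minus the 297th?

299·(5·299 − 3)/2 = 223054 and 297·(5·297 − 3)/2 = 220077.
Difference: 223054 − 220077 = 2977.

2977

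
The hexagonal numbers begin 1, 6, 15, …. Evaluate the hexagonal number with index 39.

The 39th hexagonal number is n(2n−1) with n = 39.
39·(2·39 − 1) = 39·77 = 3003.

3003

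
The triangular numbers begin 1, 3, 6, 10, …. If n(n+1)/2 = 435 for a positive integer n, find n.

29

Set n(n+1)/2 = 435, giving n² + n − 870 = 0.
The discriminant is 1 + 8·435 = 3481, and √3481 = 59.
So n = (-1 + 59) / 2 = 58/2 = 29.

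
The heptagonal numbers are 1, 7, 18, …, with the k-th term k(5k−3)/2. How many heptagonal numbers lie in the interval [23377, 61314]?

60

The n-th heptagonal number is n(5n−3)/2.
Smallest index with value ≥ 23377: n = 97 (giving 23377).
Largest index with value ≤ 61314: n = 156 (giving 60606).
Indices 97 through 156: 60 terms.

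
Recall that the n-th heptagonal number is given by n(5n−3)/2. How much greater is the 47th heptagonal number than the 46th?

231

Consecutive heptagonal numbers differ by 5n − 4: here 5·47 − 4 = 231.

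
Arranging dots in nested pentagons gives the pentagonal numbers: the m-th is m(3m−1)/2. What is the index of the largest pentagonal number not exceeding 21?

Solve n(3n−1)/2 ≤ 21 for integer n.
n = 3 gives 12 ≤ 21, while n = 4 gives 22 > 21; so the answer is index 3.

3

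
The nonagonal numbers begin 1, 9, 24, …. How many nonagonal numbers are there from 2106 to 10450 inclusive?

The n-th nonagonal number is n(7n−5)/2.
Smallest index with value ≥ 2106: n = 25 (giving 2125).
Largest index with value ≤ 10450: n = 55 (giving 10450).
Indices 25 through 55: 31 terms.

31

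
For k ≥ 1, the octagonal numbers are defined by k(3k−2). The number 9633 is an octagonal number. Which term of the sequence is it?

57

Set n(3n−2) = 9633, giving 3n² − 2n − 9633 = 0.
The discriminant is 4 + 12·9633 = 115600, and √115600 = 340.
So n = (2 + 340) / 6 = 342/6 = 57.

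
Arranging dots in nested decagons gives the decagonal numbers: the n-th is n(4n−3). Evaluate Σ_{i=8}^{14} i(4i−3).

3269

Σ i(4i−3) = 4Σi² − 3Σi over i = 8..14.
Σi = 105 − 28 = 77 and Σi² = 1015 − 140 = 875.
4·875 − 3·77 = 3269.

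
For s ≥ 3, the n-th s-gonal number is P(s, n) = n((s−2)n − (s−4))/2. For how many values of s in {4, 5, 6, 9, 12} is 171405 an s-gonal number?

1

s = 4: P(4, 414) = 171396 and P(4, 415) = 172225; 171405 is not s-gonal.
s = 5: P(5, 338) = 171197 and P(5, 339) = 172212; 171405 is not s-gonal.
s = 6: P(6, 293) = 171405. ✓
s = 9: P(9, 221) = 170391 and P(9, 222) = 171939; 171405 is not s-gonal.
s = 12: P(12, 185) = 170385 and P(12, 186) = 172236; 171405 is not s-gonal.
Hits: s ∈ {6} → 1.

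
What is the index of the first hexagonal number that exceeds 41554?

145

Solve n(2n−1) > 41554 for integer n.
The largest n with value ≤ 41554 is 144 (since 41328 ≤ 41554 < 41905), so the first above is n = 145, value 41905.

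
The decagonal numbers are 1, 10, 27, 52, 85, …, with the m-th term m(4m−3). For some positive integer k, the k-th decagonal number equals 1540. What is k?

Set n(4n−3) = 1540, giving 4n² − 3n − 1540 = 0.
The discriminant is 9 + 16·1540 = 24649, and √24649 = 157.
So n = (3 + 157) / 8 = 160/8 = 20.
Check: 20·(4·20 − 3) = 1540. ✓

20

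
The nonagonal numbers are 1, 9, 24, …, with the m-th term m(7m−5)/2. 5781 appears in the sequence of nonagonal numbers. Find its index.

41

Set n(7n−5)/2 = 5781, giving 7n² − 5n − 11562 = 0.
The discriminant is 25 + 56·5781 = 323761, and √323761 = 569.
So n = (5 + 569) / 14 = 574/14 = 41.
Check: 41·(7·41 − 5)/2 = 5781. ✓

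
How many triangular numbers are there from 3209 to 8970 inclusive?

54

The n-th triangular number is n(n+1)/2.
Smallest index with value ≥ 3209: n = 80 (giving 3240).
Largest index with value ≤ 8970: n = 133 (giving 8911).
Indices 80 through 133: 54 terms.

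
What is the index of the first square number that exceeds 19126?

Solve n² > 19126 for integer n.
The largest n with value ≤ 19126 is 138 (since 19044 ≤ 19126 < 19321), so the first above is n = 139, value 19321.

139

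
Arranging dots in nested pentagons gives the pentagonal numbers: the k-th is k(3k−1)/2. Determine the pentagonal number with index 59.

5192

The 59th pentagonal number is n(3n−1)/2 with n = 59.
59·(3·59 − 1)/2 = 59·176/2 = 59·88 = 5192.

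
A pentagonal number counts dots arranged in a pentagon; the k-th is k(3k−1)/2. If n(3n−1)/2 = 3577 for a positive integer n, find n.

49

Set n(3n−1)/2 = 3577, giving 3n² − n − 7154 = 0.
The discriminant is 1 + 24·3577 = 85849, and √85849 = 293.
So n = (1 + 293) / 6 = 294/6 = 49.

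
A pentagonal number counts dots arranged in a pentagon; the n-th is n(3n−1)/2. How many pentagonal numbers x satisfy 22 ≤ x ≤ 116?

5

The n-th pentagonal number is n(3n−1)/2.
Smallest index with value ≥ 22: n = 4 (giving 22).
Largest index with value ≤ 116: n = 8 (giving 92).
Indices 4 through 8: 5 terms.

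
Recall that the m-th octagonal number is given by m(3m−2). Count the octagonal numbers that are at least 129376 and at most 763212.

The n-th octagonal number is n(3n−2).
Smallest index with value ≥ 129376: n = 208 (giving 129376).
Largest index with value ≤ 763212: n = 504 (giving 761040).
Indices 208 through 504: 297 terms.

297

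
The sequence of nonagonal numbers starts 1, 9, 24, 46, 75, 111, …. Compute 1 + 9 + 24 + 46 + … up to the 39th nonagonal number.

69940

Σ i(7i−5)/2 = (7Σi² − 5Σi) / 2 over i = 1..39.
Σi = 780 and Σi² = 20540.
(7·20540 − 5·780) / 2 = 139880/2 = 69940.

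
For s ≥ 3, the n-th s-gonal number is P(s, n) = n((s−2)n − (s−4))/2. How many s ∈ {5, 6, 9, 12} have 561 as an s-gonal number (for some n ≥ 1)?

s = 5: P(5, 19) = 532 and P(5, 20) = 590; 561 is not s-gonal.
s = 6: P(6, 17) = 561. ✓
s = 9: P(9, 13) = 559 and P(9, 14) = 651; 561 is not s-gonal.
s = 12: P(12, 11) = 561. ✓
Hits: s ∈ {6, 12} → 2.

2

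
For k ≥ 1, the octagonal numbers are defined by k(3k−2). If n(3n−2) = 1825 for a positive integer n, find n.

25

Set n(3n−2) = 1825, giving 3n² − 2n − 1825 = 0.
The discriminant is 4 + 12·1825 = 21904, and √21904 = 148.
So n = (2 + 148) / 6 = 150/6 = 25.
Check: 25·(3·25 − 2) = 1825. ✓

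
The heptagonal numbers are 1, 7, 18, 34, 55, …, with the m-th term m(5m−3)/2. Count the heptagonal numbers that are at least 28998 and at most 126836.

The n-th heptagonal number is n(5n−3)/2.
Smallest index with value ≥ 28998: n = 108 (giving 28998).
Largest index with value ≤ 126836: n = 225 (giving 126225).
Indices 108 through 225: 118 terms.

118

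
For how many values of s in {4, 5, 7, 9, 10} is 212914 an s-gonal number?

1

s = 4: P(4, 461) = 212521 and P(4, 462) = 213444; 212914 is not s-gonal.
s = 5: P(5, 376) = 211876 and P(5, 377) = 213005; 212914 is not s-gonal.
s = 7: P(7, 292) = 212722 and P(7, 293) = 214183; 212914 is not s-gonal.
s = 9: P(9, 247) = 212914. ✓
s = 10: P(10, 231) = 212751 and P(10, 232) = 214600; 212914 is not s-gonal.
Hits: s ∈ {9} → 1.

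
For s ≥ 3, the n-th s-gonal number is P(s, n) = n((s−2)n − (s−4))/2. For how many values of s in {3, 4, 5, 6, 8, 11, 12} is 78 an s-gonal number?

1

s = 3: P(3, 12) = 78. ✓
s = 4: P(4, 8) = 64 and P(4, 9) = 81; 78 is not s-gonal.
s = 5: P(5, 7) = 70 and P(5, 8) = 92; 78 is not s-gonal.
s = 6: P(6, 6) = 66 and P(6, 7) = 91; 78 is not s-gonal.
s = 8: P(8, 5) = 65 and P(8, 6) = 96; 78 is not s-gonal.
s = 11: P(11, 4) = 58 and P(11, 5) = 95; 78 is not s-gonal.
s = 12: P(12, 4) = 64 and P(12, 5) = 105; 78 is not s-gonal.
Hits: s ∈ {3} → 1.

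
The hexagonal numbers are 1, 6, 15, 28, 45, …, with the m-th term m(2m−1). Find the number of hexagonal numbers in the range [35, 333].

9

The n-th hexagonal number is n(2n−1).
Smallest index with value ≥ 35: n = 5 (giving 45).
Largest index with value ≤ 333: n = 13 (giving 325).
Indices 5 through 13: 9 terms.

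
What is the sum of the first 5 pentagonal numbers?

Σ i(3i−1)/2 = (3Σi² − Σi) / 2 over i = 1..5.
Σi = 15 and Σi² = 55.
(3·55 − 1·15) / 2 = 150/2 = 75.

75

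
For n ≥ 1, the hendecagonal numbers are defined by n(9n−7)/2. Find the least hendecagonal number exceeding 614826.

618086

Solve n(9n−7)/2 > 614826 for integer n.
The largest n with value ≤ 614826 is 370 (since 614755 ≤ 614826 < 618086), so the first above is n = 371, value 618086.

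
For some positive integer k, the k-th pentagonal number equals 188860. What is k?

355

Set n(3n−1)/2 = 188860, giving 3n² − n − 377720 = 0.
So n = (1 + 2129) / 6 = 2130/6 = 355.
Check: 355·(3·355 − 1)/2 = 188860. ✓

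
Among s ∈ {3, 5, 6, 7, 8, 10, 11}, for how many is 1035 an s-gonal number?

2

s = 3: P(3, 45) = 1035. ✓
s = 5: P(5, 26) = 1001 and P(5, 27) = 1080; 1035 is not s-gonal.
s = 6: P(6, 23) = 1035. ✓
s = 7: P(7, 20) = 970 and P(7, 21) = 1071; 1035 is not s-gonal.
s = 8: P(8, 18) = 936 and P(8, 19) = 1045; 1035 is not s-gonal.
s = 10: P(10, 16) = 976 and P(10, 17) = 1105; 1035 is not s-gonal.
s = 11: P(11, 15) = 960 and P(11, 16) = 1096; 1035 is not s-gonal.
Hits: s ∈ {3, 6} → 2.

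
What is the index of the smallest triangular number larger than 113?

Solve n(n+1)/2 > 113 for integer n.
The largest n with value ≤ 113 is 14 (since 105 ≤ 113 < 120), so the first above is n = 15, value 120.

15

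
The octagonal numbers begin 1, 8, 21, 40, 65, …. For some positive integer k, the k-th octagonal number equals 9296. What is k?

56

Set n(3n−2) = 9296, giving 3n² − 2n − 9296 = 0.
The discriminant is 4 + 12·9296 = 111556, and √111556 = 334.
So n = (2 + 334) / 6 = 336/6 = 56.
Check: 56·(3·56 − 2) = 9296. ✓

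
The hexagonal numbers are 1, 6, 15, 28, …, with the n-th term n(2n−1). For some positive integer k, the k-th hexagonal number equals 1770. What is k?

Set n(2n−1) = 1770, giving 2n² − n − 1770 = 0.
The discriminant is 1 + 8·1770 = 14161, and √14161 = 119.
So n = (1 + 119) / 4 = 120/4 = 30.
Check: 30·(2·30 − 1) = 1770. ✓

30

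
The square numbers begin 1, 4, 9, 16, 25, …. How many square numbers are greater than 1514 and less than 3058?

17

The n-th square number is n².
Smallest index with value > 1514: n = 39 (giving 1521).
Largest index with value < 3058: n = 55 (giving 3025).
Indices 39 through 55: 17 terms.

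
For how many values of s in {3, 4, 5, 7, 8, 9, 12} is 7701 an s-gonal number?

s = 3: P(3, 123) = 7626 and P(3, 124) = 7750; 7701 is not s-gonal.
s = 4: P(4, 87) = 7569 and P(4, 88) = 7744; 7701 is not s-gonal.
s = 5: P(5, 71) = 7526 and P(5, 72) = 7740; 7701 is not s-gonal.
s = 7: P(7, 55) = 7480 and P(7, 56) = 7756; 7701 is not s-gonal.
s = 8: P(8, 51) = 7701. ✓
s = 9: P(9, 47) = 7614 and P(9, 48) = 7944; 7701 is not s-gonal.
s = 12: P(12, 39) = 7449 and P(12, 40) = 7840; 7701 is not s-gonal.
Hits: s ∈ {8} → 1.

1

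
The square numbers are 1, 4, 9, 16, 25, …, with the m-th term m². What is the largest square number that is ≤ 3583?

Solve n² ≤ 3583 for integer n.
n = 59 gives 3481 ≤ 3583, while n = 60 gives 3600 > 3583; so the answer is 3481.

3481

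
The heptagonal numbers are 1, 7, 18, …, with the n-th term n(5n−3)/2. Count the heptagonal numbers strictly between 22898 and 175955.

The n-th heptagonal number is n(5n−3)/2.
Smallest index with value > 22898: n = 97 (giving 23377).
Largest index with value < 175955: n = 265 (giving 175165).
Indices 97 through 265: 169 terms.

169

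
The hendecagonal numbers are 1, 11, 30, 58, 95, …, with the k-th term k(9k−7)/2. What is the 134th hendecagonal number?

The 134th hendecagonal number is n(9n−7)/2 with n = 134.
134·(9·134 − 7)/2 = 134·1199/2 = 80333.

80333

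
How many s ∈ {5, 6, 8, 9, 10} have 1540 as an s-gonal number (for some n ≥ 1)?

s = 5: P(5, 32) = 1520 and P(5, 33) = 1617; 1540 is not s-gonal.
s = 6: P(6, 28) = 1540. ✓
s = 8: P(8, 22) = 1408 and P(8, 23) = 1541; 1540 is not s-gonal.
s = 9: P(9, 21) = 1491 and P(9, 22) = 1639; 1540 is not s-gonal.
s = 10: P(10, 20) = 1540. ✓
Hits: s ∈ {6, 10} → 2.

2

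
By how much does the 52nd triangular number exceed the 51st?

52

Consecutive triangular numbers differ by n: T_{52} − T_{51} = 52.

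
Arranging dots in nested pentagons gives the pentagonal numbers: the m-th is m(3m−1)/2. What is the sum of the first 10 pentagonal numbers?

Σ i(3i−1)/2 = (3Σi² − Σi) / 2 over i = 1..10.
Σi = 55 and Σi² = 385.
(3·385 − 1·55) / 2 = 1100/2 = 550.

550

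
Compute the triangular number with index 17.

The 17th triangular number is n(n+1)/2 with n = 17.
17·18/2 = 306/2 = 153.

153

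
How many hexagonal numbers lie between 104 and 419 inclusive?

The n-th hexagonal number is n(2n−1).
Smallest index with value ≥ 104: n = 8 (giving 120).
Largest index with value ≤ 419: n = 14 (giving 378).
Indices 8 through 14: 7 terms.

7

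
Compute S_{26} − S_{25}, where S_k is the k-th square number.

51

n² − (n−1)² = 2n − 1, so 26² − 25² = 2·26 − 1 = 51.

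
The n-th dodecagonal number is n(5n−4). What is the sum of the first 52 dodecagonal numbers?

Σ i(5i−4) = 5Σi² − 4Σi over i = 1..52.
Σi = 1378 and Σi² = 48230.
5·48230 − 4·1378 = 235638.

235638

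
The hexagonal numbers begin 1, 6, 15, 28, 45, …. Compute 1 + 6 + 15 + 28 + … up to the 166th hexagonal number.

Σ i(2i−1) = 2Σi² − Σi over i = 1..166.
Σi = 13861 and Σi² = 1538571.
2·1538571 − 1·13861 = 3063281.

3063281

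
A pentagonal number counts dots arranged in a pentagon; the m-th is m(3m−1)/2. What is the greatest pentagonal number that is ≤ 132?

Solve n(3n−1)/2 ≤ 132 for integer n.
n = 9 gives 117 ≤ 132, while n = 10 gives 145 > 132; so the answer is 117.

117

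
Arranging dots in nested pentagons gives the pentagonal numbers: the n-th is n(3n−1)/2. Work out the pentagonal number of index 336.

336·(3·336 − 1)/2 = 336·1007/2 = 169176.

169176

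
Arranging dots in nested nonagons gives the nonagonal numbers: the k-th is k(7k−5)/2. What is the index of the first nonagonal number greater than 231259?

Solve n(7n−5)/2 > 231259 for integer n.
The largest n with value ≤ 231259 is 257 (since 230529 ≤ 231259 < 232329), so the first above is n = 258, value 232329.

258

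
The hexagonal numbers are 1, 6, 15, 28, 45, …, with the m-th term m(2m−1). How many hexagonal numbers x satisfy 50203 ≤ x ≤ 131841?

The n-th hexagonal number is n(2n−1).
Smallest index with value ≥ 50203: n = 159 (giving 50403).
Largest index with value ≤ 131841: n = 257 (giving 131841).
Indices 159 through 257: 99 terms.

99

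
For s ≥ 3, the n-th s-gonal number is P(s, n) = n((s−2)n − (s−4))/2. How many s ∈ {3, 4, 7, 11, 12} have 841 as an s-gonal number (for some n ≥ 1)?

1

s = 3: P(3, 40) = 820 and P(3, 41) = 861; 841 is not s-gonal.
s = 4: P(4, 29) = 841. ✓
s = 7: P(7, 18) = 783 and P(7, 19) = 874; 841 is not s-gonal.
s = 11: P(11, 14) = 833 and P(11, 15) = 960; 841 is not s-gonal.
s = 12: P(12, 13) = 793 and P(12, 14) = 924; 841 is not s-gonal.
Hits: s ∈ {4} → 1.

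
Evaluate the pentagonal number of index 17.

17·(3·17 − 1)/2 = 17·50/2 = 17·25 = 425.

425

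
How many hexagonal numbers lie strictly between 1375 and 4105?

The n-th hexagonal number is n(2n−1).
Smallest index with value > 1375: n = 27 (giving 1431).
Largest index with value < 4105: n = 45 (giving 4005).
Indices 27 through 45: 19 terms.

19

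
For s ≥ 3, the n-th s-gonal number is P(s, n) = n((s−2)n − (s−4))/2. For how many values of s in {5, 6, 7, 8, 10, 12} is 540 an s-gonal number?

s = 5: P(5, 19) = 532 and P(5, 20) = 590; 540 is not s-gonal.
s = 6: P(6, 16) = 496 and P(6, 17) = 561; 540 is not s-gonal.
s = 7: P(7, 15) = 540. ✓
s = 8: P(8, 13) = 481 and P(8, 14) = 560; 540 is not s-gonal.
s = 10: P(10, 12) = 540. ✓
s = 12: P(12, 10) = 460 and P(12, 11) = 561; 540 is not s-gonal.
Hits: s ∈ {7, 10} → 2.

2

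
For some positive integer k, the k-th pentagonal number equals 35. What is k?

5

Set n(3n−1)/2 = 35, giving 3n² − n − 70 = 0.
So n = (1 + 29) / 6 = 30/6 = 5.
Check: 5·(3·5 − 1)/2 = 35. ✓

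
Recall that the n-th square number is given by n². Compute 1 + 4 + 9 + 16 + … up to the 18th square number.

Σ_{i=1}^{18} i² = 18·19·37/6 = 2109.

2109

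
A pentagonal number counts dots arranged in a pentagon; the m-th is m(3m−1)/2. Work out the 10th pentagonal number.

145

10·(3·10 − 1)/2 = 10·29/2 = 145.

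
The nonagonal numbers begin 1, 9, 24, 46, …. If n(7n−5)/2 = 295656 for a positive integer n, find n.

291

Set n(7n−5)/2 = 295656, giving 7n² − 5n − 591312 = 0.
The discriminant is 25 + 56·295656 = 16556761, and √16556761 = 4069.
So n = (5 + 4069) / 14 = 4074/14 = 291.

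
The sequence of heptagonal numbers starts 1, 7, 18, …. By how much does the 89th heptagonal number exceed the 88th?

Consecutive heptagonal numbers differ by 5n − 4: here 5·89 − 4 = 441.

441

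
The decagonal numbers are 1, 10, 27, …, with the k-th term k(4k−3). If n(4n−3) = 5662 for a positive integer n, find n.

38

Set n(4n−3) = 5662, giving 4n² − 3n − 5662 = 0.
So n = (3 + 301) / 8 = 304/8 = 38.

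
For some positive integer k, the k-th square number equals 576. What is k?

We need n² = 576, so n = √576 = 24.
Check: 24² = 576. ✓

24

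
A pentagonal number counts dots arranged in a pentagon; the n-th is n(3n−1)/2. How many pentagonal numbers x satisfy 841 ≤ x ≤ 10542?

61

The n-th pentagonal number is n(3n−1)/2.
Smallest index with value ≥ 841: n = 24 (giving 852).
Largest index with value ≤ 10542: n = 84 (giving 10542).
Indices 24 through 84: 61 terms.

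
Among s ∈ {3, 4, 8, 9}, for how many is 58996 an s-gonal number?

1

s = 3: P(3, 343) = 58996. ✓
s = 4: P(4, 242) = 58564 and P(4, 243) = 59049; 58996 is not s-gonal.
s = 8: P(8, 140) = 58520 and P(8, 141) = 59361; 58996 is not s-gonal.
s = 9: P(9, 130) = 58825 and P(9, 131) = 59736; 58996 is not s-gonal.
Hits: s ∈ {3} → 1.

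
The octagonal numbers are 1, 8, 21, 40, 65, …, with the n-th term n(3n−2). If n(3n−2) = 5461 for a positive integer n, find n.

Set n(3n−2) = 5461, giving 3n² − 2n − 5461 = 0.
So n = (2 + 256) / 6 = 258/6 = 43.

43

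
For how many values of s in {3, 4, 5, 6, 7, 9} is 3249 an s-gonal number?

s = 3: P(3, 80) = 3240 and P(3, 81) = 3321; 3249 is not s-gonal.
s = 4: P(4, 57) = 3249. ✓
s = 5: P(5, 46) = 3151 and P(5, 47) = 3290; 3249 is not s-gonal.
s = 6: P(6, 40) = 3160 and P(6, 41) = 3321; 3249 is not s-gonal.
s = 7: P(7, 36) = 3186 and P(7, 37) = 3367; 3249 is not s-gonal.
s = 9: P(9, 30) = 3075 and P(9, 31) = 3286; 3249 is not s-gonal.
Hits: s ∈ {4} → 1.

1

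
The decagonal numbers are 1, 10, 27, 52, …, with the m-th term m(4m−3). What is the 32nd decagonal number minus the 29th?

32·(4·32 − 3) = 4000 and 29·(4·29 − 3) = 3277.
Difference: 4000 − 3277 = 723.

723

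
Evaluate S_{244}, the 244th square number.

244² = 59536.

59536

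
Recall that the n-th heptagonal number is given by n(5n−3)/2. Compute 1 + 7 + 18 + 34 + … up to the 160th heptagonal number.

3426080

Σ i(5i−3)/2 = (5Σi² − 3Σi) / 2 over i = 1..160.
Σi = 12880 and Σi² = 1378160.
(5·1378160 − 3·12880) / 2 = 6852160/2 = 3426080.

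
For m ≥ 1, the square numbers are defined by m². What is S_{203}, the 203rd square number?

41209

The 203rd square number is n² with n = 203.
203² = 41209.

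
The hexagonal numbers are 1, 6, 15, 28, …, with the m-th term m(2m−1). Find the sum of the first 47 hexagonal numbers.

Σ i(2i−1) = 2Σi² − Σi over i = 1..47.
Σi = 1128 and Σi² = 35720.
2·35720 − 1·1128 = 70312.

70312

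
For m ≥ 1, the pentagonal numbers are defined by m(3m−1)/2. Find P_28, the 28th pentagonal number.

The 28th pentagonal number is n(3n−1)/2 with n = 28.
28·(3·28 − 1)/2 = 28·83/2 = 1162.

1162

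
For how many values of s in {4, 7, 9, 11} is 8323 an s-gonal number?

1

s = 4: P(4, 91) = 8281 and P(4, 92) = 8464; 8323 is not s-gonal.
s = 7: P(7, 58) = 8323. ✓
s = 9: P(9, 49) = 8281 and P(9, 50) = 8625; 8323 is not s-gonal.
s = 11: P(11, 43) = 8170 and P(11, 44) = 8558; 8323 is not s-gonal.
Hits: s ∈ {7} → 1.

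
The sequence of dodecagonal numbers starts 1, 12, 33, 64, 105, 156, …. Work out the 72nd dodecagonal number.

25632

The 72nd dodecagonal number is n(5n−4) with n = 72.
72·(5·72 − 4) = 72·356 = 25632.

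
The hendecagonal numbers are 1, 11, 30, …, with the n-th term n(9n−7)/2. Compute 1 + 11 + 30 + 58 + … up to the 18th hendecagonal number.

Σ i(9i−7)/2 = (9Σi² − 7Σi) / 2 over i = 1..18.
Σi = 171 and Σi² = 2109.
(9·2109 − 7·171) / 2 = 17784/2 = 8892.

8892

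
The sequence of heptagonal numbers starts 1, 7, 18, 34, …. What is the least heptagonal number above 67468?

67815

Solve n(5n−3)/2 > 67468 for integer n.
The largest n with value ≤ 67468 is 164 (since 66994 ≤ 67468 < 67815), so the first above is n = 165, value 67815.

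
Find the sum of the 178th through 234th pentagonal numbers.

3645549

Σ i(3i−1)/2 = (3Σi² − Σi) / 2 over i = 178..234.
Σi = 27495 − 15753 = 11742 and Σi² = 4298385 − 1864105 = 2434280.
(3·2434280 − 1·11742) / 2 = 7291098/2 = 3645549.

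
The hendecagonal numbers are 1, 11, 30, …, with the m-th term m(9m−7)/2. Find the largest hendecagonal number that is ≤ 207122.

205333

Solve n(9n−7)/2 ≤ 207122 for integer n.
n = 214 gives 205333 ≤ 207122, while n = 215 gives 207260 > 207122; so the answer is 205333.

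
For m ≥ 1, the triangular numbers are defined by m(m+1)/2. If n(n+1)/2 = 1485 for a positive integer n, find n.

Set n(n+1)/2 = 1485, giving n² + n − 2970 = 0.
The discriminant is 1 + 8·1485 = 11881, and √11881 = 109.
So n = (-1 + 109) / 2 = 108/2 = 54.
Check: 54·55/2 = 1485. ✓

54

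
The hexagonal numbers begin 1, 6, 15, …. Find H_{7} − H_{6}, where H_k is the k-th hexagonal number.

Consecutive hexagonal numbers differ by 4n − 3: here 4·7 − 3 = 25.

25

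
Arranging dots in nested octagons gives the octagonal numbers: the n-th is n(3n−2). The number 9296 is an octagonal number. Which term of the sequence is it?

Set n(3n−2) = 9296, giving 3n² − 2n − 9296 = 0.
The discriminant is 4 + 12·9296 = 111556, and √111556 = 334.
So n = (2 + 334) / 6 = 336/6 = 56.

56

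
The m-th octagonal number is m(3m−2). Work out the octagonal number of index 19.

1045

The 19th octagonal number is n(3n−2) with n = 19.
19·(3·19 − 2) = 19·55 = 1045.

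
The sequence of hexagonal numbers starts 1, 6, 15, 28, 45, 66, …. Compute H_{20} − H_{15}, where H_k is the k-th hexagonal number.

20·(2·20 − 1) = 780 and 15·(2·15 − 1) = 435.
Difference: 780 − 435 = 345.

345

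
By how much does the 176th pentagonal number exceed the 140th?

17046

176·(3·176 − 1)/2 = 46376 and 140·(3·140 − 1)/2 = 29330.
Difference: 46376 − 29330 = 17046.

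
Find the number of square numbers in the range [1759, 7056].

43

The n-th square number is n².
Smallest index with value ≥ 1759: n = 42 (giving 1764).
Largest index with value ≤ 7056: n = 84 (giving 7056).
Indices 42 through 84: 43 terms.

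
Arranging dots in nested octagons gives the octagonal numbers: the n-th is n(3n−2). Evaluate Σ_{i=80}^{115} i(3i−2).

Σ i(3i−2) = 3Σi² − 2Σi over i = 80..115.
Σi = 6670 − 3160 = 3510 and Σi² = 513590 − 167480 = 346110.
3·346110 − 2·3510 = 1031310.

1031310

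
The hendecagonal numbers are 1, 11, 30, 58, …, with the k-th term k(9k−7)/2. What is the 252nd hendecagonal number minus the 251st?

2260

Consecutive hendecagonal numbers differ by 9n − 8: here 9·252 − 8 = 2260.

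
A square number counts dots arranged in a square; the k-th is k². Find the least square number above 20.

25

Solve n² > 20 for integer n.
The largest n with value ≤ 20 is 4 (since 16 ≤ 20 < 25), so the first above is n = 5, value 25.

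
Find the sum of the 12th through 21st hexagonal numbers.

5445

Σ i(2i−1) = 2Σi² − Σi over i = 12..21.
Σi = 231 − 66 = 165 and Σi² = 3311 − 506 = 2805.
2·2805 − 1·165 = 5445.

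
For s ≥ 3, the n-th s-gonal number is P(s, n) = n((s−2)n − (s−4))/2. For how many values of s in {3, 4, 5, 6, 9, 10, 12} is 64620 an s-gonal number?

2

s = 3: P(3, 359) = 64620. ✓
s = 4: P(4, 254) = 64516 and P(4, 255) = 65025; 64620 is not s-gonal.
s = 5: P(5, 207) = 64170 and P(5, 208) = 64792; 64620 is not s-gonal.
s = 6: P(6, 180) = 64620. ✓
s = 9: P(9, 136) = 64396 and P(9, 137) = 65349; 64620 is not s-gonal.
s = 10: P(10, 127) = 64135 and P(10, 128) = 65152; 64620 is not s-gonal.
s = 12: P(12, 114) = 64524 and P(12, 115) = 65665; 64620 is not s-gonal.
Hits: s ∈ {3, 6} → 2.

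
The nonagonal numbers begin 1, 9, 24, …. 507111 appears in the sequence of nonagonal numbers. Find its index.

381

Set n(7n−5)/2 = 507111, giving 7n² − 5n − 1014222 = 0.
So n = (5 + 5329) / 14 = 5334/14 = 381.
Check: 381·(7·381 − 5)/2 = 507111. ✓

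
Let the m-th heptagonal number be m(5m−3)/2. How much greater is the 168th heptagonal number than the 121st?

33887

168·(5·168 − 3)/2 = 70308 and 121·(5·121 − 3)/2 = 36421.
Difference: 70308 − 36421 = 33887.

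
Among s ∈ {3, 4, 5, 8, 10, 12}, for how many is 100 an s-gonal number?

s = 3: P(3, 13) = 91 and P(3, 14) = 105; 100 is not s-gonal.
s = 4: P(4, 10) = 100. ✓
s = 5: P(5, 8) = 92 and P(5, 9) = 117; 100 is not s-gonal.
s = 8: P(8, 6) = 96 and P(8, 7) = 133; 100 is not s-gonal.
s = 10: P(10, 5) = 85 and P(10, 6) = 126; 100 is not s-gonal.
s = 12: P(12, 4) = 64 and P(12, 5) = 105; 100 is not s-gonal.
Hits: s ∈ {4} → 1.

1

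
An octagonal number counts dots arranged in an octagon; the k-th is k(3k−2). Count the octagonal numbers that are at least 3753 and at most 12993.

The n-th octagonal number is n(3n−2).
Smallest index with value ≥ 3753: n = 36 (giving 3816).
Largest index with value ≤ 12993: n = 66 (giving 12936).
Indices 36 through 66: 31 terms.

31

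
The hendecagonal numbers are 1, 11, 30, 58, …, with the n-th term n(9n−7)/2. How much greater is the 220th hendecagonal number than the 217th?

5889

220·(9·220 − 7)/2 = 217030 and 217·(9·217 − 7)/2 = 211141.
Difference: 217030 − 211141 = 5889.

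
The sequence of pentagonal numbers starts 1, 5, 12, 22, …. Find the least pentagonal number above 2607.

Solve n(3n−1)/2 > 2607 for integer n.
The largest n with value ≤ 2607 is 41 (since 2501 ≤ 2607 < 2625), so the first above is n = 42, value 2625.

2625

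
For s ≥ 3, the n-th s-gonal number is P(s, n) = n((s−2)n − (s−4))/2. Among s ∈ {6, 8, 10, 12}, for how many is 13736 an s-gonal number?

s = 6: P(6, 83) = 13695 and P(6, 84) = 14028; 13736 is not s-gonal.
s = 8: P(8, 68) = 13736. ✓
s = 10: P(10, 58) = 13282 and P(10, 59) = 13747; 13736 is not s-gonal.
s = 12: P(12, 52) = 13312 and P(12, 53) = 13833; 13736 is not s-gonal.
Hits: s ∈ {8} → 1.

1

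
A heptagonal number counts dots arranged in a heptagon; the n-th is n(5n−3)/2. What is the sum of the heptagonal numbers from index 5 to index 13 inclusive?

Σ i(5i−3)/2 = (5Σi² − 3Σi) / 2 over i = 5..13.
Σi = 91 − 10 = 81 and Σi² = 819 − 30 = 789.
(5·789 − 3·81) / 2 = 3702/2 = 1851.

1851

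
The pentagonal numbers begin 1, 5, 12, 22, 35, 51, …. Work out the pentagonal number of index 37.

The 37th pentagonal number is n(3n−1)/2 with n = 37.
37·(3·37 − 1)/2 = 37·110/2 = 37·55 = 2035.

2035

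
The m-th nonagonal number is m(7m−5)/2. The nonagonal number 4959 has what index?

38

Set n(7n−5)/2 = 4959, giving 7n² − 5n − 9918 = 0.
The discriminant is 25 + 56·4959 = 277729, and √277729 = 527.
So n = (5 + 527) / 14 = 532/14 = 38.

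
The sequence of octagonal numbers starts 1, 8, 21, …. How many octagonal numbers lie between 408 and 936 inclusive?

The n-th octagonal number is n(3n−2).
Smallest index with value ≥ 408: n = 12 (giving 408).
Largest index with value ≤ 936: n = 18 (giving 936).
Indices 12 through 18: 7 terms.

7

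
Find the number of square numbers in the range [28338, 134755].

199

The n-th square number is n².
Smallest index with value ≥ 28338: n = 169 (giving 28561).
Largest index with value ≤ 134755: n = 367 (giving 134689).
Indices 169 through 367: 199 terms.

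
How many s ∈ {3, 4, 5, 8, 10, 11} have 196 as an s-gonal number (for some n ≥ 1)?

2

s = 3: P(3, 19) = 190 and P(3, 20) = 210; 196 is not s-gonal.
s = 4: P(4, 14) = 196. ✓
s = 5: P(5, 11) = 176 and P(5, 12) = 210; 196 is not s-gonal.
s = 8: P(8, 8) = 176 and P(8, 9) = 225; 196 is not s-gonal.
s = 10: P(10, 7) = 175 and P(10, 8) = 232; 196 is not s-gonal.
s = 11: P(11, 7) = 196. ✓
Hits: s ∈ {4, 11} → 2.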